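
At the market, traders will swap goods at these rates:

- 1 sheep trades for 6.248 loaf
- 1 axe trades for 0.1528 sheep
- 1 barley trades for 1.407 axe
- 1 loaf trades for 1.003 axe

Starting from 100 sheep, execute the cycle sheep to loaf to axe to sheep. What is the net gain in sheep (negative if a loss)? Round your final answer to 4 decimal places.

-4.2442

100 sheep × 6.248 = 624.8 loaf
624.8 loaf × 1.003 = 626.6744 axe
626.6744 axe × 0.1528 = 95.75584832 sheep
Net change: 95.75584832 − 100 = -4.24415168 sheep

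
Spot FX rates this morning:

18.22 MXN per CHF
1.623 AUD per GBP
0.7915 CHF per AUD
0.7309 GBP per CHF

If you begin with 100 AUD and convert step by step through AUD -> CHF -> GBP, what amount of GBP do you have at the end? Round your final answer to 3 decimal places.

57.851

100 AUD × 0.7915 = 79.15 CHF
79.15 CHF × 0.7309 = 57.850735 GBP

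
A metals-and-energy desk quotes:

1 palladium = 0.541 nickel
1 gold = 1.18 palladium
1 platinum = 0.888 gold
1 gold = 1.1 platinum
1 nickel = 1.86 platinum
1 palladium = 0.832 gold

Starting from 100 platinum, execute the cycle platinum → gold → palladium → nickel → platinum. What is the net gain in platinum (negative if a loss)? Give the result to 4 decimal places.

100 platinum × 0.888 = 88.8 gold
88.8 gold × 1.18 = 104.784 palladium
104.784 palladium × 0.541 = 56.688144 nickel
56.688144 nickel × 1.86 = 105.43994784 platinum
Net change: 105.43994784 − 100 = 5.43994784 platinum

5.4399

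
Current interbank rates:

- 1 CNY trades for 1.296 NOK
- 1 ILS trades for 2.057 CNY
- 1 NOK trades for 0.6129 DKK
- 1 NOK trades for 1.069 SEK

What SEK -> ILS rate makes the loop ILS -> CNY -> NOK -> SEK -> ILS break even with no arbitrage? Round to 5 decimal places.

Known legs of the cycle: 2.057 × 1.296 × 1.069 = 2.849817168
For no arbitrage the full-cycle product must be 1, so the missing rate is 1 / 2.849817168 ≈ 0.3508997.

0.35090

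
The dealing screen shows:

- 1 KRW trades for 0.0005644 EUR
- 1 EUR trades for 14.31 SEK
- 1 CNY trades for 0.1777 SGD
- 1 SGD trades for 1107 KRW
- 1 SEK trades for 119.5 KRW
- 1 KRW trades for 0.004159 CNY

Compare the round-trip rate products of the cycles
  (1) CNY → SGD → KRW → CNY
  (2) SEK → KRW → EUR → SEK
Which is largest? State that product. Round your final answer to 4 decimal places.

(1) 0.1777 × 1107 × 0.004159 = 0.81813
(2) 119.5 × 0.0005644 × 14.31 = 0.96515
Highest is cycle (2) at 0.9651 (≤1, no arbitrage).

0.9651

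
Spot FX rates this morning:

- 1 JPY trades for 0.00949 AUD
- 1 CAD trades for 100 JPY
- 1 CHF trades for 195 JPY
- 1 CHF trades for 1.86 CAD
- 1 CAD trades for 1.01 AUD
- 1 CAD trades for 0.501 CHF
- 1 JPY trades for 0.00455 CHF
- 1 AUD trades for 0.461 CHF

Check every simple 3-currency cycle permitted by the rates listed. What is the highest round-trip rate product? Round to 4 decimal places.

AUD→CHF→CAD→AUD: 0.461 × 1.86 × 1.01 = 0.86603
AUD→CHF→JPY→AUD: 0.461 × 195 × 0.00949 = 0.85310
CAD→JPY→CHF→CAD: 100 × 0.00455 × 1.86 = 0.84630
Maximum is AUD→CHF→CAD→AUD at 0.8660; no arbitrage — every cycle loses value.

0.8660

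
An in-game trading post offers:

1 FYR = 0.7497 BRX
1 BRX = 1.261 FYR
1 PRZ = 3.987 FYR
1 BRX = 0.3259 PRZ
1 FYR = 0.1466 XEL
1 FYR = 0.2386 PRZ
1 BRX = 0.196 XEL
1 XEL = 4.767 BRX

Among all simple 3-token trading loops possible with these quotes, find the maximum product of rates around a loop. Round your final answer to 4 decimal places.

FYR→BRX→PRZ→FYR: 0.7497 × 0.3259 × 3.987 = 0.97413
FYR→XEL→BRX→FYR: 0.1466 × 4.767 × 1.261 = 0.88124
Maximum is FYR→BRX→PRZ→FYR at 0.9741; no arbitrage — every cycle loses value.

0.9741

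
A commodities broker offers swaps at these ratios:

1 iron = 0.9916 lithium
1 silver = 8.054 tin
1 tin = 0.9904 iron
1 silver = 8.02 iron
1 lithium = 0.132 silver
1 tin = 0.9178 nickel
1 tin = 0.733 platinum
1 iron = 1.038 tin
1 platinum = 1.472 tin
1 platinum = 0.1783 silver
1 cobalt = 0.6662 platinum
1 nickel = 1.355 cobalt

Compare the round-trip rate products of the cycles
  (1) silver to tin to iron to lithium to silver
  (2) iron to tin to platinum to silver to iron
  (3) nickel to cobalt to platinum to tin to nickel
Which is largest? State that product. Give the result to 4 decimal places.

1.2196

(1) 8.054 × 0.9904 × 0.9916 × 0.132 = 1.04408
(2) 1.038 × 0.733 × 0.1783 × 8.02 = 1.08800
(3) 1.355 × 0.6662 × 1.472 × 0.9178 = 1.21955
Highest is cycle (3) at 1.2196 (>1, arbitrage).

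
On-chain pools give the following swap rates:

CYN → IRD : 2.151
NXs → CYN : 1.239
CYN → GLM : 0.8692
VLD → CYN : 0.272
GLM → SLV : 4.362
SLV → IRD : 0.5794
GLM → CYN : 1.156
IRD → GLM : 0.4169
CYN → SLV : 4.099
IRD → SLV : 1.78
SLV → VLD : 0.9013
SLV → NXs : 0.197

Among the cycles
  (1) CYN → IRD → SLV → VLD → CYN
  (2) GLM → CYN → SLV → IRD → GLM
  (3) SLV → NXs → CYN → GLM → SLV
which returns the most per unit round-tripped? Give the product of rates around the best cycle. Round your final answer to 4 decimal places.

(1) 2.151 × 1.78 × 0.9013 × 0.272 = 0.93864
(2) 1.156 × 4.099 × 0.5794 × 0.4169 = 1.14458
(3) 0.197 × 1.239 × 0.8692 × 4.362 = 0.92543
Highest is cycle (2) at 1.1446 (>1, arbitrage).

1.1446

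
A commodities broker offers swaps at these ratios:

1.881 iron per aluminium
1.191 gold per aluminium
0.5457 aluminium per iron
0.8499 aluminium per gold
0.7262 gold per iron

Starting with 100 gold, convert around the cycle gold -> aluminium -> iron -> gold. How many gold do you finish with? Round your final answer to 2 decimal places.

116.09

100 gold × 0.8499 = 84.99 aluminium
84.99 aluminium × 1.881 = 159.86619 iron
159.86619 iron × 0.7262 = 116.094827178 gold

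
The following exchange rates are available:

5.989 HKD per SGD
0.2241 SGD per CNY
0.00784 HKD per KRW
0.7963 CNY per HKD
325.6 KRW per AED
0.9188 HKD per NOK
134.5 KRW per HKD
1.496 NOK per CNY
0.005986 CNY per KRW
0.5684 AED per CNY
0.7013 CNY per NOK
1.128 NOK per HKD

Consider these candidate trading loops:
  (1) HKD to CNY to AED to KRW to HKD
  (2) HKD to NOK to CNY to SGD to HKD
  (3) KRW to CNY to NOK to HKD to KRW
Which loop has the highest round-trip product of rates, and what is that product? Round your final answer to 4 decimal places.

1.1554

(1) 0.7963 × 0.5684 × 325.6 × 0.00784 = 1.15540
(2) 1.128 × 0.7013 × 0.2241 × 5.989 = 1.06172
(3) 0.005986 × 1.496 × 0.9188 × 134.5 = 1.10665
Highest is cycle (1) at 1.1554 (>1, arbitrage).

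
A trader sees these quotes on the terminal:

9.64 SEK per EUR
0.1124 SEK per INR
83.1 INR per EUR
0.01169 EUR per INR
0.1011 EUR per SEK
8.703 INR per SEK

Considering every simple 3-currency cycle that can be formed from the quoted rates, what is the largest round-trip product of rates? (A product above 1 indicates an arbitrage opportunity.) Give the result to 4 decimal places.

0.9808

EUR→SEK→INR→EUR: 9.64 × 8.703 × 0.01169 = 0.98075
EUR→INR→SEK→EUR: 83.1 × 0.1124 × 0.1011 = 0.94432
Maximum is EUR→SEK→INR→EUR at 0.9808; no arbitrage — every cycle loses value.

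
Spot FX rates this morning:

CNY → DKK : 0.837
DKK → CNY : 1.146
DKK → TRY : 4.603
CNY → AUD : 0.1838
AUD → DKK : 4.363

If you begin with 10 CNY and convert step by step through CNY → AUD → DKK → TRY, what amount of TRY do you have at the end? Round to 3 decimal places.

10 CNY × 0.1838 = 1.838 AUD
1.838 AUD × 4.363 = 8.019194 DKK
8.019194 DKK × 4.603 = 36.912349982 TRY

36.912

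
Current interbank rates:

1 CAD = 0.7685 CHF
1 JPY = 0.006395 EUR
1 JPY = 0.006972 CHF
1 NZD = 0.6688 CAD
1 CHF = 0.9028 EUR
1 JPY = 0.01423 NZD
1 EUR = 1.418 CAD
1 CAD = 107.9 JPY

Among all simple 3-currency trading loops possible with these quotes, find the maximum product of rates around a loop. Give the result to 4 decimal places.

CAD→JPY→NZD→CAD: 107.9 × 0.01423 × 0.6688 = 1.02689
CHF→EUR→CAD→CHF: 0.9028 × 1.418 × 0.7685 = 0.98381
CAD→JPY→EUR→CAD: 107.9 × 0.006395 × 1.418 = 0.97845
Maximum is CAD→JPY→NZD→CAD at 1.0269; arbitrage exists.

1.0269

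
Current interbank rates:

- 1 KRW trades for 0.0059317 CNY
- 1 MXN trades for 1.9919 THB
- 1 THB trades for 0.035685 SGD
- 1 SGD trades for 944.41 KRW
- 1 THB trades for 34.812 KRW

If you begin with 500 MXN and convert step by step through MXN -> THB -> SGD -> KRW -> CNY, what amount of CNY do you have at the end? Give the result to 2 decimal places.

500 MXN × 1.9919 = 995.95 THB
995.95 THB × 0.035685 = 35.54047575 SGD
35.54047575 SGD × 944.41 = 33564.7807030575 KRW
33564.7807030575 KRW × 0.0059317 = 199.09620969632617275 CNY

199.10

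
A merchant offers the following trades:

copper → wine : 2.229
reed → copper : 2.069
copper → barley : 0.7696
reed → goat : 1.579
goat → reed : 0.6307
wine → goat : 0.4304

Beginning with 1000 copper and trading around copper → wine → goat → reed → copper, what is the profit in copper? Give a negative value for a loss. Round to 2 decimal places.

1000 copper × 2.229 = 2229 wine
2229 wine × 0.4304 = 959.3616 goat
959.3616 goat × 0.6307 = 605.06936112 reed
605.06936112 reed × 2.069 = 1251.88850815728 copper
Net change: 1251.88850815728 − 1000 = 251.88850815728 copper

251.89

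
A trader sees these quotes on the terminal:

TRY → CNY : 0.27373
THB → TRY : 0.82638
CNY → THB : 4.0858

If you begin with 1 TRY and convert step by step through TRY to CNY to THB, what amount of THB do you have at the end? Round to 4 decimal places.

1 TRY × 0.27373 = 0.27373 CNY
0.27373 CNY × 4.0858 = 1.118406034 THB

1.1184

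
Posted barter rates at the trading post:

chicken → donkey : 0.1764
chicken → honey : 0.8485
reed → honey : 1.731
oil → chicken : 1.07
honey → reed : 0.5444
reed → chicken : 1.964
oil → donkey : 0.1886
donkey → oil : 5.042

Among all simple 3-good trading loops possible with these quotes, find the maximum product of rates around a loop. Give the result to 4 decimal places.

0.9517

donkey→oil→chicken→donkey: 5.042 × 1.07 × 0.1764 = 0.95167
chicken→honey→reed→chicken: 0.8485 × 0.5444 × 1.964 = 0.90722
Maximum is donkey→oil→chicken→donkey at 0.9517; no arbitrage — every cycle loses value.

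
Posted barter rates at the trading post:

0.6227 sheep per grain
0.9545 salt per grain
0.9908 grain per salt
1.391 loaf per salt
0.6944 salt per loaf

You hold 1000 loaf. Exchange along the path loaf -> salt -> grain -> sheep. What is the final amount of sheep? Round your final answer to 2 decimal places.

428.42

1000 loaf × 0.6944 = 694.4 salt
694.4 salt × 0.9908 = 688.01152 grain
688.01152 grain × 0.6227 = 428.424773504 sheep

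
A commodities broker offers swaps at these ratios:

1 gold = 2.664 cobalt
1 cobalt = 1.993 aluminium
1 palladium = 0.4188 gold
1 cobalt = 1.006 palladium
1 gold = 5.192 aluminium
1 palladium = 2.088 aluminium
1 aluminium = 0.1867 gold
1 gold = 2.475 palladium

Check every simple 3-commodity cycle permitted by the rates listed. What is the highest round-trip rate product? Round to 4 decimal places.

1.1224

gold→cobalt→palladium→gold: 2.664 × 1.006 × 0.4188 = 1.12238
aluminium→gold→cobalt→aluminium: 0.1867 × 2.664 × 1.993 = 0.99126
aluminium→gold→palladium→aluminium: 0.1867 × 2.475 × 2.088 = 0.96483
Maximum is gold→cobalt→palladium→gold at 1.1224; arbitrage exists.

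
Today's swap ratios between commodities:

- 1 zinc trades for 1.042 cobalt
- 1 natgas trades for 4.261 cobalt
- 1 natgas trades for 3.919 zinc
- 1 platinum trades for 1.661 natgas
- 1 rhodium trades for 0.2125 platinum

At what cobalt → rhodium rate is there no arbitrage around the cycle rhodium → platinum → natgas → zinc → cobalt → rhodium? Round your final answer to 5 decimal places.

Known legs of the cycle: 0.2125 × 1.661 × 3.919 × 1.042 = 1.441356959075
For no arbitrage the full-cycle product must be 1, so the missing rate is 1 / 1.441356959075 ≈ 0.6937907.

0.69379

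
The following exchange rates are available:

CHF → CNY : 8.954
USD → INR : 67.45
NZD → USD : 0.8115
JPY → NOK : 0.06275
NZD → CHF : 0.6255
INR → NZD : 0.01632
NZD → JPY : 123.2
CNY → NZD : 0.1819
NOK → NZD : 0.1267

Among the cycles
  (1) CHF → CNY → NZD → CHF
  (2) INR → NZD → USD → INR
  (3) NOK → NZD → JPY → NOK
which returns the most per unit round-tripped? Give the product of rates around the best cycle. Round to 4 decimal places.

(1) 8.954 × 0.1819 × 0.6255 = 1.01877
(2) 0.01632 × 0.8115 × 67.45 = 0.89329
(3) 0.1267 × 123.2 × 0.06275 = 0.97949
Highest is cycle (1) at 1.0188 (>1, arbitrage).

1.0188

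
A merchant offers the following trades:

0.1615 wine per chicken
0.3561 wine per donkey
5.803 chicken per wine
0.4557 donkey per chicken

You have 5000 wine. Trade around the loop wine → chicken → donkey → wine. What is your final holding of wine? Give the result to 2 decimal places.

5000 wine × 5.803 = 29015 chicken
29015 chicken × 0.4557 = 13222.1355 donkey
13222.1355 donkey × 0.3561 = 4708.40245155 wine

4708.40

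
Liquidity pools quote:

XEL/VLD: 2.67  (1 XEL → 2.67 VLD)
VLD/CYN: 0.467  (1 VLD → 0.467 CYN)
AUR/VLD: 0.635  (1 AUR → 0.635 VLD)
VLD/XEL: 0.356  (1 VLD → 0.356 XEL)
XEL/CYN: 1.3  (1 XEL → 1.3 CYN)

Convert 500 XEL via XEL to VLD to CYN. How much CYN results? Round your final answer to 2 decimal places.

500 XEL × 2.67 = 1335 VLD
1335 VLD × 0.467 = 623.445 CYN

623.45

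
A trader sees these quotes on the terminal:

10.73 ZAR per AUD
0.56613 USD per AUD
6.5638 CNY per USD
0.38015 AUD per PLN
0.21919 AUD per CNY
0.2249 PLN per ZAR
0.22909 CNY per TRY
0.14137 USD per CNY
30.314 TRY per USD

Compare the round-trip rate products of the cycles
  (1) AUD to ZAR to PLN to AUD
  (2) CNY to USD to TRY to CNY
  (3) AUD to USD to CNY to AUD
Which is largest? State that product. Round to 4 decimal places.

(1) 10.73 × 0.2249 × 0.38015 = 0.91737
(2) 0.14137 × 30.314 × 0.22909 = 0.98176
(3) 0.56613 × 6.5638 × 0.21919 = 0.81450
Highest is cycle (2) at 0.9818 (≤1, no arbitrage).

0.9818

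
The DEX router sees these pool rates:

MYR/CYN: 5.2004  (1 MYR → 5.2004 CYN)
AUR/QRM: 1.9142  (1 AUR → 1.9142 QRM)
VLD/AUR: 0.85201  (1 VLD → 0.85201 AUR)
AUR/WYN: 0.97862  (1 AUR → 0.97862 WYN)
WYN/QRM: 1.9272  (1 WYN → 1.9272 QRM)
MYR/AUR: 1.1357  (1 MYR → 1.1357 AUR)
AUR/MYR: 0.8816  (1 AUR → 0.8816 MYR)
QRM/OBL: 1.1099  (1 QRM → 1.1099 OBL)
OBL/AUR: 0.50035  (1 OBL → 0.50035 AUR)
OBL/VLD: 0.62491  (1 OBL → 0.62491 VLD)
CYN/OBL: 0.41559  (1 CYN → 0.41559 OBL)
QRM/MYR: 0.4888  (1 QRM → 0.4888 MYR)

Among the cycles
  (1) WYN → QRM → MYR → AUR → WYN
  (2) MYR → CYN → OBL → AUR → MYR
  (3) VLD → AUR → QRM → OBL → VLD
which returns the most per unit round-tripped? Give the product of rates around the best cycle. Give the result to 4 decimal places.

(1) 1.9272 × 0.4888 × 1.1357 × 0.97862 = 1.04697
(2) 5.2004 × 0.41559 × 0.50035 × 0.8816 = 0.95334
(3) 0.85201 × 1.9142 × 1.1099 × 0.62491 = 1.13118
Highest is cycle (3) at 1.1312 (>1, arbitrage).

1.1312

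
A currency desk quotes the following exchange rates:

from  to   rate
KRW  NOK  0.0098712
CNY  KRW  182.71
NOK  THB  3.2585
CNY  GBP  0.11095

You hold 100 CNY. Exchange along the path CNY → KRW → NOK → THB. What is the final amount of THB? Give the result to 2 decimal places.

100 CNY × 182.71 = 18271 KRW
18271 KRW × 0.0098712 = 180.3566952 NOK
180.3566952 NOK × 3.2585 = 587.6922913092 THB

587.69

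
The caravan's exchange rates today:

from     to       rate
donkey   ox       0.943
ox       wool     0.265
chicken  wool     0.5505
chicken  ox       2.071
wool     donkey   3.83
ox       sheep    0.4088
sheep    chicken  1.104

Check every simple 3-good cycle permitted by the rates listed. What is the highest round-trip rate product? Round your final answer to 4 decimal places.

donkey→ox→wool→donkey: 0.943 × 0.265 × 3.83 = 0.95710
ox→sheep→chicken→ox: 0.4088 × 1.104 × 2.071 = 0.93467
Maximum is donkey→ox→wool→donkey at 0.9571; no arbitrage — every cycle loses value.

0.9571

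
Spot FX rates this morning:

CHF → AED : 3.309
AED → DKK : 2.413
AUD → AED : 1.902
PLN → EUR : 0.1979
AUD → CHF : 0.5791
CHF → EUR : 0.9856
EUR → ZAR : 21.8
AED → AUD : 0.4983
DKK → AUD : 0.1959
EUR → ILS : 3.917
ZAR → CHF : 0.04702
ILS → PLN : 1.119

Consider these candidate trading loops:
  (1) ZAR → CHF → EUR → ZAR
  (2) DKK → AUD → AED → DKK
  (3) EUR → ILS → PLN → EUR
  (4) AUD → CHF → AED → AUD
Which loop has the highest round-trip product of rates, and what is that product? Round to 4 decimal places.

(1) 0.04702 × 0.9856 × 21.8 = 1.01028
(2) 0.1959 × 1.902 × 2.413 = 0.89909
(3) 3.917 × 1.119 × 0.1979 = 0.86742
(4) 0.5791 × 3.309 × 0.4983 = 0.95486
Highest is cycle (1) at 1.0103 (>1, arbitrage).

1.0103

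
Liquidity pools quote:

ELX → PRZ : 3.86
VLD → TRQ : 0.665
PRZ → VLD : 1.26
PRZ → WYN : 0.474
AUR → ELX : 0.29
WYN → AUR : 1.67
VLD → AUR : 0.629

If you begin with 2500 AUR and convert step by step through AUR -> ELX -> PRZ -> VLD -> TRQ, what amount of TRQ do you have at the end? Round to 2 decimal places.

2344.86

2500 AUR × 0.29 = 725 ELX
725 ELX × 3.86 = 2798.5 PRZ
2798.5 PRZ × 1.26 = 3526.11 VLD
3526.11 VLD × 0.665 = 2344.86315 TRQ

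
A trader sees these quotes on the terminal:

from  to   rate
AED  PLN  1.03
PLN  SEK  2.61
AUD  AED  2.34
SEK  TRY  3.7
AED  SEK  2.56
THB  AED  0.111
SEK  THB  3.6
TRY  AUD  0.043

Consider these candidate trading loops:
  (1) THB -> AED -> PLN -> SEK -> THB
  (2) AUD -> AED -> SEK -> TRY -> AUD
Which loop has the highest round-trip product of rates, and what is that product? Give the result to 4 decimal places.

(1) 0.111 × 1.03 × 2.61 × 3.6 = 1.07424
(2) 2.34 × 2.56 × 3.7 × 0.043 = 0.95307
Highest is cycle (1) at 1.0742 (>1, arbitrage).

1.0742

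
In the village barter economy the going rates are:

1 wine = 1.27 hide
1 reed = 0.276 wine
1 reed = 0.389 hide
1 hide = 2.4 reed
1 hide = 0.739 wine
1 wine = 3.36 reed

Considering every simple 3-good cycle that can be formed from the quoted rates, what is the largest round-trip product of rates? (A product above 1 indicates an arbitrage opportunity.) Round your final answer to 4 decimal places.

0.9659

wine→reed→hide→wine: 3.36 × 0.389 × 0.739 = 0.96590
wine→hide→reed→wine: 1.27 × 2.4 × 0.276 = 0.84125
Maximum is wine→reed→hide→wine at 0.9659; no arbitrage — every cycle loses value.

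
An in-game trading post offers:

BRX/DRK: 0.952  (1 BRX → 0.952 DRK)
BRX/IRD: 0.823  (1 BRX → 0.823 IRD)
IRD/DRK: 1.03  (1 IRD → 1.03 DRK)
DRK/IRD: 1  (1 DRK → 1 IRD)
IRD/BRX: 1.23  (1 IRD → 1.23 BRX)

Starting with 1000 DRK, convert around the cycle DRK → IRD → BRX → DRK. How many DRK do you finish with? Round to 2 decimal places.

1000 DRK × 1 = 1000 IRD
1000 IRD × 1.23 = 1230 BRX
1230 BRX × 0.952 = 1170.96 DRK

1170.96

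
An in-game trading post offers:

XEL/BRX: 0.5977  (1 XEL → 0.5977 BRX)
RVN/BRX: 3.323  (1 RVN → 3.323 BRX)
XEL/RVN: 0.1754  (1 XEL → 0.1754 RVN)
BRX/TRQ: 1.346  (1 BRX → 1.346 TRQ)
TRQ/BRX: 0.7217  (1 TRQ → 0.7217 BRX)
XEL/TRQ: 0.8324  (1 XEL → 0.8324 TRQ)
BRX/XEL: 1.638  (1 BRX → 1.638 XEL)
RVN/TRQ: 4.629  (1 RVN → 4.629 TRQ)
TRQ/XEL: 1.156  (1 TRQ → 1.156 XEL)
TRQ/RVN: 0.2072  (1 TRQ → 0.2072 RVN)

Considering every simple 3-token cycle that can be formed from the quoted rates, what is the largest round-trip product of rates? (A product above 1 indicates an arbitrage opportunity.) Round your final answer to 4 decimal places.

XEL→TRQ→BRX→XEL: 0.8324 × 0.7217 × 1.638 = 0.98402
XEL→RVN→BRX→XEL: 0.1754 × 3.323 × 1.638 = 0.95472
XEL→RVN→TRQ→XEL: 0.1754 × 4.629 × 1.156 = 0.93859
XEL→BRX→TRQ→XEL: 0.5977 × 1.346 × 1.156 = 0.93001
RVN→BRX→TRQ→RVN: 3.323 × 1.346 × 0.2072 = 0.92676
Maximum is XEL→TRQ→BRX→XEL at 0.9840; no arbitrage — every cycle loses value.

0.9840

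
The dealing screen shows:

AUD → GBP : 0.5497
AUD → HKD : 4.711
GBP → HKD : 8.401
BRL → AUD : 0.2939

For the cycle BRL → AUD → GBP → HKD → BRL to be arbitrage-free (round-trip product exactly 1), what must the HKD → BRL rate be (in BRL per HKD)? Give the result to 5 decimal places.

0.73679

Known legs of the cycle: 0.2939 × 0.5497 × 8.401 = 1.35723892883
For no arbitrage the full-cycle product must be 1, so the missing rate is 1 / 1.35723892883 ≈ 0.7367899.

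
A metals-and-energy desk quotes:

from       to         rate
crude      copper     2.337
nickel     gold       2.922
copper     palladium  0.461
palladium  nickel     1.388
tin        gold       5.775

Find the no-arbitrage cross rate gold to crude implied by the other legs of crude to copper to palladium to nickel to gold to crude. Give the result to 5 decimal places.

0.22886

Known legs of the cycle: 2.337 × 0.461 × 1.388 × 2.922 = 4.369475569752
For no arbitrage the full-cycle product must be 1, so the missing rate is 1 / 4.369475569752 ≈ 0.2288604.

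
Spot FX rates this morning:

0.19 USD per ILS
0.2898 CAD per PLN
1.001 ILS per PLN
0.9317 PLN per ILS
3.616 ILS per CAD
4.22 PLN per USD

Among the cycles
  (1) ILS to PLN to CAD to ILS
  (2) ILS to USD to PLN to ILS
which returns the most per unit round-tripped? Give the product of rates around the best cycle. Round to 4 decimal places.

(1) 0.9317 × 0.2898 × 3.616 = 0.97634
(2) 0.19 × 4.22 × 1.001 = 0.80260
Highest is cycle (1) at 0.9763 (≤1, no arbitrage).

0.9763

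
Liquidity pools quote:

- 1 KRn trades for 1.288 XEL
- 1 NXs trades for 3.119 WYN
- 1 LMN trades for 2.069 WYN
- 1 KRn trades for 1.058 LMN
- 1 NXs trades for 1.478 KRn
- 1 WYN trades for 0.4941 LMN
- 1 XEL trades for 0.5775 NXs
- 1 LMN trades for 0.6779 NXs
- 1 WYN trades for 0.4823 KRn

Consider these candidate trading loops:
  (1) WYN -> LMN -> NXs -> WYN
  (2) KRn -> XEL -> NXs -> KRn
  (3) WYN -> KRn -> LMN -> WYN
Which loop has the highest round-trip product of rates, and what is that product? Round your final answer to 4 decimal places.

(1) 0.4941 × 0.6779 × 3.119 = 1.04471
(2) 1.288 × 0.5775 × 1.478 = 1.09937
(3) 0.4823 × 1.058 × 2.069 = 1.05576
Highest is cycle (2) at 1.0994 (>1, arbitrage).

1.0994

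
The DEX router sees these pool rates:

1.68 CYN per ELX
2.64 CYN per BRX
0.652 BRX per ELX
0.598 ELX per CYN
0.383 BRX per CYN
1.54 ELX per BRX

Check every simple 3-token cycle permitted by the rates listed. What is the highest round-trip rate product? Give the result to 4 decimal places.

ELX→BRX→CYN→ELX: 0.652 × 2.64 × 0.598 = 1.02933
ELX→CYN→BRX→ELX: 1.68 × 0.383 × 1.54 = 0.99090
Maximum is ELX→BRX→CYN→ELX at 1.0293; arbitrage exists.

1.0293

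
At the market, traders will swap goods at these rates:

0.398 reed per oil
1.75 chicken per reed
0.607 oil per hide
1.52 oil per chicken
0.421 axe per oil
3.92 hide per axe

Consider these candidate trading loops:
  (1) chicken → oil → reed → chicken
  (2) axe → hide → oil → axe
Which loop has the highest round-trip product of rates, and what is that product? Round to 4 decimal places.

(1) 1.52 × 0.398 × 1.75 = 1.05868
(2) 3.92 × 0.607 × 0.421 = 1.00174
Highest is cycle (1) at 1.0587 (>1, arbitrage).

1.0587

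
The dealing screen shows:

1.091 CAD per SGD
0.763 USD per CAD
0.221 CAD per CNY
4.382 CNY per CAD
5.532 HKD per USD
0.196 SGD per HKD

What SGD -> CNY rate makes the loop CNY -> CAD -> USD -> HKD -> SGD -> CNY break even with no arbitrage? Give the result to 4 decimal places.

Known legs of the cycle: 0.221 × 0.763 × 5.532 × 0.196 = 0.182833197456
For no arbitrage the full-cycle product must be 1, so the missing rate is 1 / 0.182833197456 ≈ 5.469466.

5.4695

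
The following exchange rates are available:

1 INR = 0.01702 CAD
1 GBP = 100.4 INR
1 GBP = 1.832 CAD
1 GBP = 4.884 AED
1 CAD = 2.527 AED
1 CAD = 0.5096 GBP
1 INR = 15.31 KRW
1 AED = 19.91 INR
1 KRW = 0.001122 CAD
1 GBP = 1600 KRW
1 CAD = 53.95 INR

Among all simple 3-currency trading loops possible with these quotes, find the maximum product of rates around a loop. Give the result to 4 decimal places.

0.9267

KRW→CAD→INR→KRW: 0.001122 × 53.95 × 15.31 = 0.92674
KRW→CAD→GBP→KRW: 0.001122 × 0.5096 × 1600 = 0.91483
GBP→INR→CAD→GBP: 100.4 × 0.01702 × 0.5096 = 0.87081
AED→INR→CAD→AED: 19.91 × 0.01702 × 2.527 = 0.85632
Maximum is KRW→CAD→INR→KRW at 0.9267; no arbitrage — every cycle loses value.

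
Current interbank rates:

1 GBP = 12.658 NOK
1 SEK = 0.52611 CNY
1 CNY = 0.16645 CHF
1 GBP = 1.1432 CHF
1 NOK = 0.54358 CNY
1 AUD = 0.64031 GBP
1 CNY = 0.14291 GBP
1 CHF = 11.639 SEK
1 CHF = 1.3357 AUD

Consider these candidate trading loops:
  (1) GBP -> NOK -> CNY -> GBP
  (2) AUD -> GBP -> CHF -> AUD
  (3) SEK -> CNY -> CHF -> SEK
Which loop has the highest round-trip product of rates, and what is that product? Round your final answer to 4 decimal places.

(1) 12.658 × 0.54358 × 0.14291 = 0.98331
(2) 0.64031 × 1.1432 × 1.3357 = 0.97774
(3) 0.52611 × 0.16645 × 11.639 = 1.01924
Highest is cycle (3) at 1.0192 (>1, arbitrage).

1.0192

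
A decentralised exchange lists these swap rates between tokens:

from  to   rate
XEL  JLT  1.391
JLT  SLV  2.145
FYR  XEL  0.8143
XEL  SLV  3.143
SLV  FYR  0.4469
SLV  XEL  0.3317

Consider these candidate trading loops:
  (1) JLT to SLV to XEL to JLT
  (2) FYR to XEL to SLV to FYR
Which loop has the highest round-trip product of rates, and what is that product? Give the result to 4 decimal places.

(1) 2.145 × 0.3317 × 1.391 = 0.98969
(2) 0.8143 × 3.143 × 0.4469 = 1.14377
Highest is cycle (2) at 1.1438 (>1, arbitrage).

1.1438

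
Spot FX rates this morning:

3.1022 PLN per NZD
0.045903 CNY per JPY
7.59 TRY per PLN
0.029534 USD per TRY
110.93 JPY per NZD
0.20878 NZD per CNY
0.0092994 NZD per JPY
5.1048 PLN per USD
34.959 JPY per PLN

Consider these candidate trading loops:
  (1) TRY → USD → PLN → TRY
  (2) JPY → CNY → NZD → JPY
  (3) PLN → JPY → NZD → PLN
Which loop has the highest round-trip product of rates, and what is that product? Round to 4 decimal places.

1.1443

(1) 0.029534 × 5.1048 × 7.59 = 1.14431
(2) 0.045903 × 0.20878 × 110.93 = 1.06311
(3) 34.959 × 0.0092994 × 3.1022 = 1.00852
Highest is cycle (1) at 1.1443 (>1, arbitrage).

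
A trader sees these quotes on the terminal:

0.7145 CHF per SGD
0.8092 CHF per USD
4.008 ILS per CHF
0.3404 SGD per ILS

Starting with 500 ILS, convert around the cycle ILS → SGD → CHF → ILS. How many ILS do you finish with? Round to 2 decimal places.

487.40

500 ILS × 0.3404 = 170.2 SGD
170.2 SGD × 0.7145 = 121.6079 CHF
121.6079 CHF × 4.008 = 487.4044632 ILS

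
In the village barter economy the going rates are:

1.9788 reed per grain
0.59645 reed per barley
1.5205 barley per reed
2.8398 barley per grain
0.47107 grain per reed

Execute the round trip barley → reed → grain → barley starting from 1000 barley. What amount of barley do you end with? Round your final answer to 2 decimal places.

797.90

1000 barley × 0.59645 = 596.45 reed
596.45 reed × 0.47107 = 280.9697015 grain
280.9697015 grain × 2.8398 = 797.8977583197 barley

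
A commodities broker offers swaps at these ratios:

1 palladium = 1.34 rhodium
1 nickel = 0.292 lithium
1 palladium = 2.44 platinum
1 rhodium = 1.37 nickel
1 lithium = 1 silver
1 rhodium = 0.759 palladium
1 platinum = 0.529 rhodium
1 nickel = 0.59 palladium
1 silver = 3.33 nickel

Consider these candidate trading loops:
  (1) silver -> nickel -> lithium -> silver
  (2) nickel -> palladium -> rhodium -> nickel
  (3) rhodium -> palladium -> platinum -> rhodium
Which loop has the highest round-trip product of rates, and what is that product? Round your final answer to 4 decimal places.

(1) 3.33 × 0.292 × 1 = 0.97236
(2) 0.59 × 1.34 × 1.37 = 1.08312
(3) 0.759 × 2.44 × 0.529 = 0.97969
Highest is cycle (2) at 1.0831 (>1, arbitrage).

1.0831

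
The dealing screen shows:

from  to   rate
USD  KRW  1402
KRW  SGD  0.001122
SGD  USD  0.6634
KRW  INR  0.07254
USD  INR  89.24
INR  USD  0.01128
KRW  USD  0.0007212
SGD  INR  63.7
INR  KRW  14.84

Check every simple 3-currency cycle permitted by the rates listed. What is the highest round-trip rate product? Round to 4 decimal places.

1.1472

INR→USD→KRW→INR: 0.01128 × 1402 × 0.07254 = 1.14719
INR→KRW→SGD→INR: 14.84 × 0.001122 × 63.7 = 1.06064
USD→KRW→SGD→USD: 1402 × 0.001122 × 0.6634 = 1.04356
INR→KRW→USD→INR: 14.84 × 0.0007212 × 89.24 = 0.95510
Maximum is INR→USD→KRW→INR at 1.1472; arbitrage exists.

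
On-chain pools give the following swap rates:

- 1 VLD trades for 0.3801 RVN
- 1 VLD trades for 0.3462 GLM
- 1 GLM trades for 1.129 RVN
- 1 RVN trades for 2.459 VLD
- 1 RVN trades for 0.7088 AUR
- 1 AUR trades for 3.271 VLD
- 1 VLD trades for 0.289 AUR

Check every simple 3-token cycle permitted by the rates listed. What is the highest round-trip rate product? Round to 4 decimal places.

VLD→GLM→RVN→VLD: 0.3462 × 1.129 × 2.459 = 0.96112
VLD→RVN→AUR→VLD: 0.3801 × 0.7088 × 3.271 = 0.88126
Maximum is VLD→GLM→RVN→VLD at 0.9611; no arbitrage — every cycle loses value.

0.9611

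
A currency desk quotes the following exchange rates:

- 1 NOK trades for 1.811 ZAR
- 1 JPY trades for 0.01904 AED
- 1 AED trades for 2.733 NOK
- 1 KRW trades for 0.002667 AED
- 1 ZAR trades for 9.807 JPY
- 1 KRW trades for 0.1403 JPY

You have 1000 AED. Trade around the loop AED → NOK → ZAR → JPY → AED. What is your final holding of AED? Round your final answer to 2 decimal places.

1000 AED × 2.733 = 2733 NOK
2733 NOK × 1.811 = 4949.463 ZAR
4949.463 ZAR × 9.807 = 48539.383641 JPY
48539.383641 JPY × 0.01904 = 924.18986452464 AED

924.19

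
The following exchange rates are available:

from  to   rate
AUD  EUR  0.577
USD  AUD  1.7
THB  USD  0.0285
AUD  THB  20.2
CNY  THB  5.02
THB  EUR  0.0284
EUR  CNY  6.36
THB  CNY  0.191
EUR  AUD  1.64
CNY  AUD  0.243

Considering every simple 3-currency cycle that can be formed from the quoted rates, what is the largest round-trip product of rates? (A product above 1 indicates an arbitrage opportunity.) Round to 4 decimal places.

0.9787

THB→USD→AUD→THB: 0.0285 × 1.7 × 20.2 = 0.97869
THB→EUR→AUD→THB: 0.0284 × 1.64 × 20.2 = 0.94084
CNY→AUD→THB→CNY: 0.243 × 20.2 × 0.191 = 0.93754
CNY→THB→EUR→CNY: 5.02 × 0.0284 × 6.36 = 0.90673
CNY→AUD→EUR→CNY: 0.243 × 0.577 × 6.36 = 0.89174
Maximum is THB→USD→AUD→THB at 0.9787; no arbitrage — every cycle loses value.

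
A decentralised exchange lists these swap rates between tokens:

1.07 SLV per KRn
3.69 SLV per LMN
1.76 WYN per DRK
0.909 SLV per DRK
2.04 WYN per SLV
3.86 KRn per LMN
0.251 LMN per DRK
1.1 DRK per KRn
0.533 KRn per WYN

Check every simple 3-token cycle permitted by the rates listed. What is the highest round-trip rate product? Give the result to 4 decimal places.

KRn→SLV→WYN→KRn: 1.07 × 2.04 × 0.533 = 1.16343
LMN→KRn→DRK→LMN: 3.86 × 1.1 × 0.251 = 1.06575
DRK→WYN→KRn→DRK: 1.76 × 0.533 × 1.1 = 1.03189
Maximum is KRn→SLV→WYN→KRn at 1.1634; arbitrage exists.

1.1634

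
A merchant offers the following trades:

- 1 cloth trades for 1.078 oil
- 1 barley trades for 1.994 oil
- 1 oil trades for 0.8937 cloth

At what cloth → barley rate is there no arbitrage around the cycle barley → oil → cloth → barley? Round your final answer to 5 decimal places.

Known legs of the cycle: 1.994 × 0.8937 = 1.7820378
For no arbitrage the full-cycle product must be 1, so the missing rate is 1 / 1.7820378 ≈ 0.5611553.

0.56116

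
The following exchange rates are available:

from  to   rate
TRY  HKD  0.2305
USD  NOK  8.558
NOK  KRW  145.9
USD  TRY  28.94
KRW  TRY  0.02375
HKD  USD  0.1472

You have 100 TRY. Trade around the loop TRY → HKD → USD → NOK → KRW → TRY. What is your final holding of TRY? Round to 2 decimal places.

100 TRY × 0.2305 = 23.05 HKD
23.05 HKD × 0.1472 = 3.39296 USD
3.39296 USD × 8.558 = 29.03695168 NOK
29.03695168 NOK × 145.9 = 4236.491250112 KRW
4236.491250112 KRW × 0.02375 = 100.61666719016 TRY

100.62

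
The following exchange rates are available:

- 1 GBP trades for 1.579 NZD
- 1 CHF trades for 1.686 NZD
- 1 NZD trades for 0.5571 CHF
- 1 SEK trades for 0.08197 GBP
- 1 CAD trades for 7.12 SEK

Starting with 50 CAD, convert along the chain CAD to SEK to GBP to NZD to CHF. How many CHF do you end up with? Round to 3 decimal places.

50 CAD × 7.12 = 356 SEK
356 SEK × 0.08197 = 29.18132 GBP
29.18132 GBP × 1.579 = 46.07730428 NZD
46.07730428 NZD × 0.5571 = 25.669666214388 CHF

25.670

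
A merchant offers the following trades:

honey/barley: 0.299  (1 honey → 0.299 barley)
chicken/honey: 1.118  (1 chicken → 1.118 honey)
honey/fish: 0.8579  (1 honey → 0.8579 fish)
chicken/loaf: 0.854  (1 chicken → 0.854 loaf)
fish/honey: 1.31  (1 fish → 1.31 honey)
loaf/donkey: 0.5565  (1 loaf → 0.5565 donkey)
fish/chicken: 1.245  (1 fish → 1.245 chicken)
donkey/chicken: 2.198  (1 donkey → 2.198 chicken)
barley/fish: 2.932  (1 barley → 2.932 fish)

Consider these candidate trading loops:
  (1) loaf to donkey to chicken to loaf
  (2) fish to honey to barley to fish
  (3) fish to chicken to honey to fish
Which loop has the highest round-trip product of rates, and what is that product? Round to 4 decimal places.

1.1941

(1) 0.5565 × 2.198 × 0.854 = 1.04460
(2) 1.31 × 0.299 × 2.932 = 1.14844
(3) 1.245 × 1.118 × 0.8579 = 1.19412
Highest is cycle (3) at 1.1941 (>1, arbitrage).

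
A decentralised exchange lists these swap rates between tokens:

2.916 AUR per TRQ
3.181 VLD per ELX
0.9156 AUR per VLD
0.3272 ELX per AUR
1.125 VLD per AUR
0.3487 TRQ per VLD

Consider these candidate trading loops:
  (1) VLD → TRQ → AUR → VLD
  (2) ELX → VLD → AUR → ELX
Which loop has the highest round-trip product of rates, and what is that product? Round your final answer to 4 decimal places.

(1) 0.3487 × 2.916 × 1.125 = 1.14391
(2) 3.181 × 0.9156 × 0.3272 = 0.95298
Highest is cycle (1) at 1.1439 (>1, arbitrage).

1.1439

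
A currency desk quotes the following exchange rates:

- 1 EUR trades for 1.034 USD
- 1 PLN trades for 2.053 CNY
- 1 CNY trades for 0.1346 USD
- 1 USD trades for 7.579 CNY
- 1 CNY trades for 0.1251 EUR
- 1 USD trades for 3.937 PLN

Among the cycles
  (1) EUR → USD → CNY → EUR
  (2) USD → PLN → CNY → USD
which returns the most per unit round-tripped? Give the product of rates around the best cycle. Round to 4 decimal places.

1.0879

(1) 1.034 × 7.579 × 0.1251 = 0.98037
(2) 3.937 × 2.053 × 0.1346 = 1.08793
Highest is cycle (2) at 1.0879 (>1, arbitrage).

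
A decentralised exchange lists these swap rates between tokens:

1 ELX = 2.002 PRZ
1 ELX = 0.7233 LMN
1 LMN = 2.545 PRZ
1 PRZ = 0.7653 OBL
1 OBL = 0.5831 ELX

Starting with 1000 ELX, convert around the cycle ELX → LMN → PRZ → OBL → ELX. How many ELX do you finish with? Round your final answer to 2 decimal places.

1000 ELX × 0.7233 = 723.3 LMN
723.3 LMN × 2.545 = 1840.7985 PRZ
1840.7985 PRZ × 0.7653 = 1408.76309205 OBL
1408.76309205 OBL × 0.5831 = 821.449758974355 ELX

821.45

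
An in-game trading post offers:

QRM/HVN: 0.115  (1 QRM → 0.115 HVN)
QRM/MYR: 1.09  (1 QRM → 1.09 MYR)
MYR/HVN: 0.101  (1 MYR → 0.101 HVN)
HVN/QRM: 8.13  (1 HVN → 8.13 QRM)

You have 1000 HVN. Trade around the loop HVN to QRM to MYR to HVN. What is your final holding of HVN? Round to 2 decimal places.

1000 HVN × 8.13 = 8130 QRM
8130 QRM × 1.09 = 8861.7 MYR
8861.7 MYR × 0.101 = 895.0317 HVN

895.03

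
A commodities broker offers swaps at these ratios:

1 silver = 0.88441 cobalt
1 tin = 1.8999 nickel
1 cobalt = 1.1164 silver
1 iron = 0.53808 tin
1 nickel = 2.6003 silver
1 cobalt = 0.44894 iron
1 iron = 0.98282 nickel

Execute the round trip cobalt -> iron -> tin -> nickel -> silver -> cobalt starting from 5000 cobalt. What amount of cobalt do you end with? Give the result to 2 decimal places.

5000 cobalt × 0.44894 = 2244.7 iron
2244.7 iron × 0.53808 = 1207.828176 tin
1207.828176 tin × 1.8999 = 2294.7527515824 nickel
2294.7527515824 nickel × 2.6003 = 5967.04557993971472 silver
5967.04557993971472 silver × 0.88441 = 5277.3147813544830955152 cobalt

5277.31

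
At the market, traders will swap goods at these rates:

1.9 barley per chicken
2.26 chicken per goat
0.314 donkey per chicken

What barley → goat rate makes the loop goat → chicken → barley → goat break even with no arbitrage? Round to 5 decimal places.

0.23288

Known legs of the cycle: 2.26 × 1.9 = 4.294
For no arbitrage the full-cycle product must be 1, so the missing rate is 1 / 4.294 ≈ 0.2328831.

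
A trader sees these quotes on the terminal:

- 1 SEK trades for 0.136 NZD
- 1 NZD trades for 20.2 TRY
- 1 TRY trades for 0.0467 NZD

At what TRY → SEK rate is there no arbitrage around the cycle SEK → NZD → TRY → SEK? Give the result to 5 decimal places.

Known legs of the cycle: 0.136 × 20.2 = 2.7472
For no arbitrage the full-cycle product must be 1, so the missing rate is 1 / 2.7472 ≈ 0.3640070.

0.36401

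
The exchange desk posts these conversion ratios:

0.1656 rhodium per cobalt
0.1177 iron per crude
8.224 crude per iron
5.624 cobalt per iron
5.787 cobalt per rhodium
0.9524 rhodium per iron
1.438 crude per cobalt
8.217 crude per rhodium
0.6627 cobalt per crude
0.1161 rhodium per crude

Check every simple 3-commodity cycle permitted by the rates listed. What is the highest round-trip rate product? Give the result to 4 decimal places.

crude→rhodium→cobalt→crude: 0.1161 × 5.787 × 1.438 = 0.96615
crude→iron→cobalt→crude: 0.1177 × 5.624 × 1.438 = 0.95188
crude→iron→rhodium→crude: 0.1177 × 0.9524 × 8.217 = 0.92110
crude→cobalt→rhodium→crude: 0.6627 × 0.1656 × 8.217 = 0.90176
Maximum is crude→rhodium→cobalt→crude at 0.9662; no arbitrage — every cycle loses value.

0.9662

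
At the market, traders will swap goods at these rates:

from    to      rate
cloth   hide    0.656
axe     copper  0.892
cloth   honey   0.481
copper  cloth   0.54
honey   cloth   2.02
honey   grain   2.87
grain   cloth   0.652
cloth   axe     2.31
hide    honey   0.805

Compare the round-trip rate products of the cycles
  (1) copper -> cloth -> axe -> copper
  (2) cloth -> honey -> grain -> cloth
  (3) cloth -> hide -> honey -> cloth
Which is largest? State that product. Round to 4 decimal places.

1.1127

(1) 0.54 × 2.31 × 0.892 = 1.11268
(2) 0.481 × 2.87 × 0.652 = 0.90007
(3) 0.656 × 0.805 × 2.02 = 1.06672
Highest is cycle (1) at 1.1127 (>1, arbitrage).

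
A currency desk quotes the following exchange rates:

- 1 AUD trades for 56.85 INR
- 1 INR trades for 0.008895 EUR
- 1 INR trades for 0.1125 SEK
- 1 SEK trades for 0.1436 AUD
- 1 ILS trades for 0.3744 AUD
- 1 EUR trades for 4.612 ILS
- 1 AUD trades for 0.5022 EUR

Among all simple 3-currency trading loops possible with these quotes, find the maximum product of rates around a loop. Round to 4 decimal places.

0.9184

INR→SEK→AUD→INR: 0.1125 × 0.1436 × 56.85 = 0.91841
AUD→EUR→ILS→AUD: 0.5022 × 4.612 × 0.3744 = 0.86717
Maximum is INR→SEK→AUD→INR at 0.9184; no arbitrage — every cycle loses value.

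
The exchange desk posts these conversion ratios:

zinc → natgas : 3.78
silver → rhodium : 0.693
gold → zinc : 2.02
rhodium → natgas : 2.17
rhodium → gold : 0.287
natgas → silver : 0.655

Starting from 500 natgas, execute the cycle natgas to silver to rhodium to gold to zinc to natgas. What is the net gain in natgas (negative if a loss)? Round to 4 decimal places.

-2.6414

500 natgas × 0.655 = 327.5 silver
327.5 silver × 0.693 = 226.9575 rhodium
226.9575 rhodium × 0.287 = 65.1368025 gold
65.1368025 gold × 2.02 = 131.57634105 zinc
131.57634105 zinc × 3.78 = 497.358569169 natgas
Net change: 497.358569169 − 500 = -2.641430831 natgas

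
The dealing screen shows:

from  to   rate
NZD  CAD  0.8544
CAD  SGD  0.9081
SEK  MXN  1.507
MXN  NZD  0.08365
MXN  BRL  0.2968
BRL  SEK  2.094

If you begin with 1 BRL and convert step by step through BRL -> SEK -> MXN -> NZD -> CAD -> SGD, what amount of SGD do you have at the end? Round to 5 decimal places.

0.20481

1 BRL × 2.094 = 2.094 SEK
2.094 SEK × 1.507 = 3.155658 MXN
3.155658 MXN × 0.08365 = 0.2639707917 NZD
0.2639707917 NZD × 0.8544 = 0.22553664442848 CAD
0.22553664442848 CAD × 0.9081 = 0.204809826805502688 SGD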